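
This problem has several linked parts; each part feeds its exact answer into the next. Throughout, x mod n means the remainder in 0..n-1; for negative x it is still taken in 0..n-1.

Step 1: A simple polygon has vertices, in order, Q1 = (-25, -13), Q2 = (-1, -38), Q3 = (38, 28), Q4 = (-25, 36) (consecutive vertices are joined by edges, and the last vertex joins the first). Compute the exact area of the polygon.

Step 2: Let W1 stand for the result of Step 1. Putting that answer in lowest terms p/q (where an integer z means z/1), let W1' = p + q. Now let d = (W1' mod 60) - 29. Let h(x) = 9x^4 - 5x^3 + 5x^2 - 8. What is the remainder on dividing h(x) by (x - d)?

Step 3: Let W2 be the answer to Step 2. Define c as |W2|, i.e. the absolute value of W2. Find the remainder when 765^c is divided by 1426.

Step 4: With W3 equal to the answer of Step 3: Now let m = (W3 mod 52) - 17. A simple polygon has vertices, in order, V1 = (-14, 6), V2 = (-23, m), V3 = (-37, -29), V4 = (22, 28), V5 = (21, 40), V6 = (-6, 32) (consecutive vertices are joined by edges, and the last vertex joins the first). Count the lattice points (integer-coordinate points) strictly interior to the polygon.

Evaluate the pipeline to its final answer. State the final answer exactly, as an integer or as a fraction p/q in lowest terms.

Step 1: cross terms: (-25*-38 - -1*-13)=937, (-1*28 - 38*-38)=1416, (38*36 - -25*28)=2068, (-25*-13 - -25*36)=1225; twice the area = |5646| = 5646; area = 2823; answer 2823
Step 2: W1 = 2823; threaded value p + q = 2824; d = -25; remainder = value at the root: 9*(-25)^4 - 5*(-25)^3 + 5*(-25)^2 - 8 = (3515625) + (78125) + (3125) + (-8) = 3596867; answer 3596867
Step 3: W2 = 3596867; c = 3596867; squarings mod 1426: 765^1=765, 765^2=565, 765^4=1227, 765^8=1099, 765^16=1405, 765^32=441, 765^64=545, 765^128=417, 765^256=1343, 765^512=1185, 765^1024=1041, 765^2048=1347, 765^4096=537, 765^8192=317, 765^16384=669, 765^32768=1223, 765^65536=1281, 765^131072=1061, 765^262144=607, 765^524288=541, 765^1048576=351, 765^2097152=565; 765^3596867 = 765^1 * 765^2 * 765^64 * 765^512 * 765^8192 * 765^16384 * 765^32768 * 765^131072 * 765^262144 * 765^1048576 * 765^2097152 = 303 (mod 1426); answer 303
Step 4: W3 = 303; m = 26; cross terms: (-14*26 - -23*6)=-226, (-23*-29 - -37*26)=1629, (-37*28 - 22*-29)=-398, (22*40 - 21*28)=292, (21*32 - -6*40)=912, (-6*6 - -14*32)=412; twice the area = |2621| = 2621; area = 2621/2; boundary points = 1 + 1 + 1 + 1 + 1 + 2 = 7; strictly interior points = area - boundary/2 + 1 = 1308; answer 1308

1308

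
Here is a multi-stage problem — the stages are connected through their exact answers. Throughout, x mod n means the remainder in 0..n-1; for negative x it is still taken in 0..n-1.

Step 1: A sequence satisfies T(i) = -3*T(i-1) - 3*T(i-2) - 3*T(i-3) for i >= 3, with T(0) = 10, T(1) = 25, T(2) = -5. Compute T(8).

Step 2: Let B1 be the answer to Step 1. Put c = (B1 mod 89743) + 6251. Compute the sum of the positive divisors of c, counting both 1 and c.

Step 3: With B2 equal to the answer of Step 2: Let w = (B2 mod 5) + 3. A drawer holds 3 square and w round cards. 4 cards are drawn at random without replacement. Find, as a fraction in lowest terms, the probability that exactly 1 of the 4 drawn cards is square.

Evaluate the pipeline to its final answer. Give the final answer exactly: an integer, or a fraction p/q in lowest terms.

Step 1: T(3) = -3*(-5) - 3*(25) - 3*(10) = -90; iterating: T(3)=-90, T(4)=210, T(5)=-345, T(6)=675, T(7)=-1620, T(8)=3870; answer 3870
Step 2: B1 = 3870; c = 10121; 10121 = 29 * 349; sigma = (1 + 29) * (1 + 349) = 30 * 350 = 10500; answer 10500
Step 3: B2 = 10500; w = 3; total draws C(6,4) = 15; favorable C(3,1)*C(3,3) = 3; P = 1/5; answer 1/5

1/5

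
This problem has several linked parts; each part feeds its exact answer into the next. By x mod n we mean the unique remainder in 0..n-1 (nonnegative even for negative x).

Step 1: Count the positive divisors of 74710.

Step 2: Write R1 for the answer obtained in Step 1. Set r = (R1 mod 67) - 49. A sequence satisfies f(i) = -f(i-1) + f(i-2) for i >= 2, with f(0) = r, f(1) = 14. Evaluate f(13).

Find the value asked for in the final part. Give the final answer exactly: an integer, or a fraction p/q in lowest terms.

8014

Step 1: 74710 = 2 * 5 * 31 * 241; number of divisors = (1+1) * (1+1) * (1+1) * (1+1) = 16; answer 16
Step 2: R1 = 16; r = -33; f(2) = -1*(14) + 1*(-33) = -47; iterating: f(2)=-47, f(3)=61, f(4)=-108, f(5)=169, f(6)=-277, f(7)=446, f(8)=-723, f(9)=1169, f(10)=-1892, f(11)=3061, f(12)=-4953, f(13)=8014; answer 8014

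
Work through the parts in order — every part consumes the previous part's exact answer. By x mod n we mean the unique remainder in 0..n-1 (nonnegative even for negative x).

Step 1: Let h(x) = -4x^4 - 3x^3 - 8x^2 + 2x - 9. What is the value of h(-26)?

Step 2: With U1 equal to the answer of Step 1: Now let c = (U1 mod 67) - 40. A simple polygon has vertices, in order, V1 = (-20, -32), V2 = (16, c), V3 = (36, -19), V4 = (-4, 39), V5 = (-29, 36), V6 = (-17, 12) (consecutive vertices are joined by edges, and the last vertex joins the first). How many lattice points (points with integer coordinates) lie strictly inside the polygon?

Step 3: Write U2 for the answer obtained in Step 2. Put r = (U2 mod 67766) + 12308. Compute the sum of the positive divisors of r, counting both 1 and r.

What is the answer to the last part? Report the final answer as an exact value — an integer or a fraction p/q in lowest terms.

Step 1: -4*(-26)^4 - 3*(-26)^3 - 8*(-26)^2 + 2*(-26)^1 - 9 = (-1827904) + (52728) + (-5408) + (-52) + (-9) = -1780645; answer -1780645
Step 2: U1 = -1780645; c = -26; cross terms: (-20*-26 - 16*-32)=1032, (16*-19 - 36*-26)=632, (36*39 - -4*-19)=1328, (-4*36 - -29*39)=987, (-29*12 - -17*36)=264, (-17*-32 - -20*12)=784; twice the area = |5027| = 5027; area = 5027/2; boundary points = 6 + 1 + 2 + 1 + 12 + 1 = 23; strictly interior points = area - boundary/2 + 1 = 2503; answer 2503
Step 3: U2 = 2503; r = 14811; 14811 = 3 * 4937; sigma = (1 + 3) * (1 + 4937) = 4 * 4938 = 19752; answer 19752

19752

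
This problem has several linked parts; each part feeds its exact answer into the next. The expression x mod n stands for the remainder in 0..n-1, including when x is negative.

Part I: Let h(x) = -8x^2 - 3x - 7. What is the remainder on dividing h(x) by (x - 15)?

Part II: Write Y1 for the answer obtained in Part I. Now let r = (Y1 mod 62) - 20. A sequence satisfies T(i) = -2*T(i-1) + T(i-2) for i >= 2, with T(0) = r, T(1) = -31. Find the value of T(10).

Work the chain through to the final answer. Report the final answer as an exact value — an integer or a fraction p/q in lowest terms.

61898

Part I: remainder = value at the root: -8*(15)^2 - 3*(15)^1 - 7 = (-1800) + (-45) + (-7) = -1852; answer -1852
Part II: Y1 = -1852; r = -12; T(2) = -2*(-31) + 1*(-12) = 50; iterating: T(2)=50, T(3)=-131, T(4)=312, T(5)=-755, T(6)=1822, T(7)=-4399, T(8)=10620, T(9)=-25639, T(10)=61898; answer 61898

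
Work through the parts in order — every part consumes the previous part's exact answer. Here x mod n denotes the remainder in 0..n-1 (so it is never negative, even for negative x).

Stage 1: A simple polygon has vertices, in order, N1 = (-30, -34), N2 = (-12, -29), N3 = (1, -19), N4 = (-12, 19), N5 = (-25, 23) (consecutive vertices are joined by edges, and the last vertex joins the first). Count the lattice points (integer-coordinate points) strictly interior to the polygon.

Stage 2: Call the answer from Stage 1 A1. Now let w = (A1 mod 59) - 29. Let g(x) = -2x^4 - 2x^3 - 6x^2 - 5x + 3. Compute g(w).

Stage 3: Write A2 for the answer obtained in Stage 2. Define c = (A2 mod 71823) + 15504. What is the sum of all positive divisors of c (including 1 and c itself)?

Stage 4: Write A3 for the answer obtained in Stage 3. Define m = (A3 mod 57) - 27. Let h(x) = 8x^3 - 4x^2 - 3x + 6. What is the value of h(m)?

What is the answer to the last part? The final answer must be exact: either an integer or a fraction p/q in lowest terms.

5487

Stage 1: cross terms: (-30*-29 - -12*-34)=462, (-12*-19 - 1*-29)=257, (1*19 - -12*-19)=-209, (-12*23 - -25*19)=199, (-25*-34 - -30*23)=1540; twice the area = |2249| = 2249; area = 2249/2; boundary points = 1 + 1 + 1 + 1 + 1 = 5; strictly interior points = area - boundary/2 + 1 = 1123; answer 1123
Stage 2: A1 = 1123; w = -27; -2*(-27)^4 - 2*(-27)^3 - 6*(-27)^2 - 5*(-27)^1 + 3 = (-1062882) + (39366) + (-4374) + (135) + (3) = -1027752; answer -1027752
Stage 3: A2 = -1027752; c = 65097; 65097 = 3^3 * 2411; sigma = (1 + 3 + 9 + 27) * (1 + 2411) = 40 * 2412 = 96480; answer 96480
Stage 4: A3 = 96480; m = 9; 8*(9)^3 - 4*(9)^2 - 3*(9)^1 + 6 = (5832) + (-324) + (-27) + (6) = 5487; answer 5487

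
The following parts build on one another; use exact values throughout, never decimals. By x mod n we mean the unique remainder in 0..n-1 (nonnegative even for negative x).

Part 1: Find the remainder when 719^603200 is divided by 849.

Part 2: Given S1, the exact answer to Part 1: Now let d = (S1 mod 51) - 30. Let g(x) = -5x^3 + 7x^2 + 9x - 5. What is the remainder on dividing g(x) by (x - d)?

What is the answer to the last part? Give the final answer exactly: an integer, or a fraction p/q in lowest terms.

Part 1: squarings mod 849: 719^1=719, 719^2=769, 719^4=457, 719^8=844, 719^16=25, 719^32=625, 719^64=85, 719^128=433, 719^256=709, 719^512=73, 719^1024=235, 719^2048=40, 719^4096=751, 719^8192=265, 719^16384=607, 719^32768=832, 719^65536=289, 719^131072=319, 719^262144=730, 719^524288=577; 719^603200 = 719^64 * 719^1024 * 719^4096 * 719^8192 * 719^65536 * 719^524288 = 769 (mod 849); answer 769
Part 2: S1 = 769; d = -26; remainder = value at the root: -5*(-26)^3 + 7*(-26)^2 + 9*(-26)^1 - 5 = (87880) + (4732) + (-234) + (-5) = 92373; answer 92373

92373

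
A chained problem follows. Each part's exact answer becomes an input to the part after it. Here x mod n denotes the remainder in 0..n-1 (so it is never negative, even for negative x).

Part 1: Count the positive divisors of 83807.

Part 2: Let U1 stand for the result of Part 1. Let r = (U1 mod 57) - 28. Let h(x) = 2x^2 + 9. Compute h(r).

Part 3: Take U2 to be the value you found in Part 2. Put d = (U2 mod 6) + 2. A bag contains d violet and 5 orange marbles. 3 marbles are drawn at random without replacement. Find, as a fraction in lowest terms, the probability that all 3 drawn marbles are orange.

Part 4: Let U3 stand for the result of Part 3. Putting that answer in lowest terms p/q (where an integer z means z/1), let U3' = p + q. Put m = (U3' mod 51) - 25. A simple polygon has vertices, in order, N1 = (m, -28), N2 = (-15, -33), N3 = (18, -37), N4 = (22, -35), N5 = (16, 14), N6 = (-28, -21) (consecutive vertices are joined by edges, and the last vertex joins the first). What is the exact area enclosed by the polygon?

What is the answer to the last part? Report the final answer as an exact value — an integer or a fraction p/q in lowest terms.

2765/2

Part 1: 83807 = 43 * 1949; number of divisors = (1+1) * (1+1) = 4; answer 4
Part 2: U1 = 4; r = -24; 2*(-24)^2 + 9 = (1152) + (9) = 1161; answer 1161
Part 3: U2 = 1161; d = 5; total draws C(10,3) = 120; favorable C(5,3) = 10; P = 1/12; answer 1/12
Part 4: U3 = 1/12; threaded value p + q = 13; m = -12; cross terms: (-12*-33 - -15*-28)=-24, (-15*-37 - 18*-33)=1149, (18*-35 - 22*-37)=184, (22*14 - 16*-35)=868, (16*-21 - -28*14)=56, (-28*-28 - -12*-21)=532; twice the area = |2765| = 2765; area = 2765/2; answer 2765/2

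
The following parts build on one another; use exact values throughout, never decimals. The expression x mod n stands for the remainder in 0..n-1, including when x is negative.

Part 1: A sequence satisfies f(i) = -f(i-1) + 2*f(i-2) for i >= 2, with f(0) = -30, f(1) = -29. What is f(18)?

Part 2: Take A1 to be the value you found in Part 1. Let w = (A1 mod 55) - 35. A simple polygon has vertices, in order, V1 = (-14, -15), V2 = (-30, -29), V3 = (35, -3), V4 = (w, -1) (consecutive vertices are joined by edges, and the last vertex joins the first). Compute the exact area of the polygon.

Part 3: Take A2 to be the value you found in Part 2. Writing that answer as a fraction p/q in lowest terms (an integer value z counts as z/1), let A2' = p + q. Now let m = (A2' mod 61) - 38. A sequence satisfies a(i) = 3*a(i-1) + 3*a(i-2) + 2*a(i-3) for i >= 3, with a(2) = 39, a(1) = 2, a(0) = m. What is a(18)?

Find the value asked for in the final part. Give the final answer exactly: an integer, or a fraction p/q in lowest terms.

Part 1: f(2) = -1*(-29) + 2*(-30) = -31; iterating: f(2)=-31, f(3)=-27, f(4)=-35, f(5)=-19, f(6)=-51, f(7)=13, f(8)=-115, f(9)=141, f(10)=-371, f(11)=653, f(12)=-1395, f(13)=2701, f(14)=-5491, f(15)=10893, f(16)=-21875, f(17)=43661, f(18)=-87411; answer -87411
Part 2: A1 = -87411; w = 4; cross terms: (-14*-29 - -30*-15)=-44, (-30*-3 - 35*-29)=1105, (35*-1 - 4*-3)=-23, (4*-15 - -14*-1)=-74; twice the area = |964| = 964; area = 482; answer 482
Part 3: A2 = 482; threaded value p + q = 483; m = 18; a(3) = 3*(39) + 3*(2) + 2*(18) = 159; iterating: a(3)=159, a(4)=598, a(5)=2349, a(6)=9159, a(7)=35720, a(8)=139335, a(9)=543483, a(10)=2119894, a(11)=8268801, a(12)=32253051, a(13)=125805344, a(14)=490712787, a(15)=1914060495, a(16)=7465930534, a(17)=29121398661, a(18)=113590108575; answer 113590108575

113590108575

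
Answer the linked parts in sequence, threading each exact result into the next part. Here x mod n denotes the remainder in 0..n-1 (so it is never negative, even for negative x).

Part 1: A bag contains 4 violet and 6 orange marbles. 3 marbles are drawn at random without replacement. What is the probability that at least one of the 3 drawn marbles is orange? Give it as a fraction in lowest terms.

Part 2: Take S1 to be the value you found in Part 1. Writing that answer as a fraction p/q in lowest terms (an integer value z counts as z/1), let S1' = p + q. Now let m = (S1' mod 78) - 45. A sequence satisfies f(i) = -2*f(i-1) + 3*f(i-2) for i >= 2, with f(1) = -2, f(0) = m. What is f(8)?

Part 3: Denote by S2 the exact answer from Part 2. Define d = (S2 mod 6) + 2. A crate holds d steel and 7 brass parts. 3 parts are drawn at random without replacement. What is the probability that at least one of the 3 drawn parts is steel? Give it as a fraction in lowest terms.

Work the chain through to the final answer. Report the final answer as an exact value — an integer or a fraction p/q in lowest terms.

251/286

Part 1: total draws C(10,3) = 120; complement C(4,3) = 4; favorable 120 - 4 = 116; P = 29/30; answer 29/30
Part 2: S1 = 29/30; threaded value p + q = 59; m = 14; f(2) = -2*(-2) + 3*(14) = 46; iterating: f(2)=46, f(3)=-98, f(4)=334, f(5)=-962, f(6)=2926, f(7)=-8738, f(8)=26254; answer 26254
Part 3: S2 = 26254; d = 6; total draws C(13,3) = 286; complement C(7,3) = 35; favorable 286 - 35 = 251; P = 251/286; answer 251/286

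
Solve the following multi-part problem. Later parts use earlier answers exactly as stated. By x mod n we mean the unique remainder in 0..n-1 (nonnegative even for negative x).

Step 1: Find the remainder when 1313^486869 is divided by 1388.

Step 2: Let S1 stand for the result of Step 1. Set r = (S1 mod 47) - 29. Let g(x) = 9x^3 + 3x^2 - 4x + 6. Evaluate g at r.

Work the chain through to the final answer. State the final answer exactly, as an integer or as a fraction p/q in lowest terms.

82

Step 1: squarings mod 1388: 1313^1=1313, 1313^2=73, 1313^4=1165, 1313^8=1149, 1313^16=213, 1313^32=953, 1313^64=457, 1313^128=649, 1313^256=637, 1313^512=473, 1313^1024=261, 1313^2048=109, 1313^4096=777, 1313^8192=1337, 1313^16384=1213, 1313^32768=89, 1313^65536=981, 1313^131072=477, 1313^262144=1285; 1313^486869 = 1313^1 * 1313^4 * 1313^16 * 1313^64 * 1313^128 * 1313^256 * 1313^1024 * 1313^2048 * 1313^8192 * 1313^16384 * 1313^65536 * 1313^131072 * 1313^262144 = 125 (mod 1388); answer 125
Step 2: S1 = 125; r = 2; 9*(2)^3 + 3*(2)^2 - 4*(2)^1 + 6 = (72) + (12) + (-8) + (6) = 82; answer 82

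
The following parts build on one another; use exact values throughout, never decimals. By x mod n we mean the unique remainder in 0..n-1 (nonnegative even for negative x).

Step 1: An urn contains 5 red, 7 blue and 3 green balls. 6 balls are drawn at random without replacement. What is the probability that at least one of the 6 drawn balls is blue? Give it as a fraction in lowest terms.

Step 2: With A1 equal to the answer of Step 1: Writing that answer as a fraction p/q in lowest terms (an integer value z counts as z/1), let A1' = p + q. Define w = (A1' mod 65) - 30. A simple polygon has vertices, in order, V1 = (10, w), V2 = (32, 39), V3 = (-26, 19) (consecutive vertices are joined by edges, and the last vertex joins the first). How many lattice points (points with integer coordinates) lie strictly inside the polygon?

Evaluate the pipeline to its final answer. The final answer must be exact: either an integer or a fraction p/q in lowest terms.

5

Step 1: total draws C(15,6) = 5005; complement C(8,6) = 28; favorable 5005 - 28 = 4977; P = 711/715; answer 711/715
Step 2: A1 = 711/715; threaded value p + q = 1426; w = 31; cross terms: (10*39 - 32*31)=-602, (32*19 - -26*39)=1622, (-26*31 - 10*19)=-996; twice the area = |24| = 24; area = 12; boundary points = 2 + 2 + 12 = 16; strictly interior points = area - boundary/2 + 1 = 5; answer 5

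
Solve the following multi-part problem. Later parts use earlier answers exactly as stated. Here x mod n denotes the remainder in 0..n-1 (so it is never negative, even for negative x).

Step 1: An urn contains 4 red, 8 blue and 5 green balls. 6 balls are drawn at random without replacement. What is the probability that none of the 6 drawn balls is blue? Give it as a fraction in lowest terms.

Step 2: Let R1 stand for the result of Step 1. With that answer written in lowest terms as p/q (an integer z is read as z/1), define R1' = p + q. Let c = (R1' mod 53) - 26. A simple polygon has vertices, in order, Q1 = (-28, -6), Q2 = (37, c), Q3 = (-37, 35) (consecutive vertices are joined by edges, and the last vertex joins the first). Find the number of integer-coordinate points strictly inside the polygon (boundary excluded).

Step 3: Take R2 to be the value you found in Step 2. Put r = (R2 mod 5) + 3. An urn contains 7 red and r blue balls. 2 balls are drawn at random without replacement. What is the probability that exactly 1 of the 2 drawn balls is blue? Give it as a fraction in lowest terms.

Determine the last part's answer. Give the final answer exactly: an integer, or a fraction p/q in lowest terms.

Step 1: total draws C(17,6) = 12376; favorable C(9,6) = 84; P = 3/442; answer 3/442
Step 2: R1 = 3/442; threaded value p + q = 445; c = -5; cross terms: (-28*-5 - 37*-6)=362, (37*35 - -37*-5)=1110, (-37*-6 - -28*35)=1202; twice the area = |2674| = 2674; area = 1337; boundary points = 1 + 2 + 1 = 4; strictly interior points = area - boundary/2 + 1 = 1336; answer 1336
Step 3: R2 = 1336; r = 4; total draws C(11,2) = 55; favorable C(4,1)*C(7,1) = 28; P = 28/55; answer 28/55

28/55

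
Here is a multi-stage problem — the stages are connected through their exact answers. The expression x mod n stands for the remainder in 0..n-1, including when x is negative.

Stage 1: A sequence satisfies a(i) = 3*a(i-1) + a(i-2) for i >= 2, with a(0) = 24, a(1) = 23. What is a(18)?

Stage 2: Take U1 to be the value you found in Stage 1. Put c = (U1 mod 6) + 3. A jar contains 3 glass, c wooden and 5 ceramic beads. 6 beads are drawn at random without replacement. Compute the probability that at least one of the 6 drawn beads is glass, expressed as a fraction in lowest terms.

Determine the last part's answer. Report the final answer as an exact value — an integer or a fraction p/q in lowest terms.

Stage 1: a(2) = 3*(23) + 1*(24) = 93; iterating: a(2)=93, a(3)=302, a(4)=999, a(5)=3299, a(6)=10896, a(7)=35987, a(8)=118857, a(9)=392558, a(10)=1296531, a(11)=4282151, a(12)=14142984, a(13)=46711103, a(14)=154276293, a(15)=509539982, a(16)=1682896239, a(17)=5558228699, a(18)=18357582336; answer 18357582336
Stage 2: U1 = 18357582336; c = 3; total draws C(11,6) = 462; complement C(8,6) = 28; favorable 462 - 28 = 434; P = 31/33; answer 31/33

31/33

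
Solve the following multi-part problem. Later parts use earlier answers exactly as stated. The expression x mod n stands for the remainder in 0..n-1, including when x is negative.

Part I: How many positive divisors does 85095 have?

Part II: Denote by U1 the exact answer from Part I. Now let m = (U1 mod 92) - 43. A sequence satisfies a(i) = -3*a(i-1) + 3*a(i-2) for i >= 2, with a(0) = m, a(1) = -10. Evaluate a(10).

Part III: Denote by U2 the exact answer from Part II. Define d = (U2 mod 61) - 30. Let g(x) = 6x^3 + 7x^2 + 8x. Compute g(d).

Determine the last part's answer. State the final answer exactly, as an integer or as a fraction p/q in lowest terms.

Part I: 85095 = 3^2 * 5 * 31 * 61; number of divisors = (2+1) * (1+1) * (1+1) * (1+1) = 24; answer 24
Part II: U1 = 24; m = -19; a(2) = -3*(-10) + 3*(-19) = -27; iterating: a(2)=-27, a(3)=51, a(4)=-234, a(5)=855, a(6)=-3267, a(7)=12366, a(8)=-46899, a(9)=177795, a(10)=-674082; answer -674082
Part III: U2 = -674082; d = -1; 6*(-1)^3 + 7*(-1)^2 + 8*(-1)^1 = (-6) + (7) + (-8) = -7; answer -7

-7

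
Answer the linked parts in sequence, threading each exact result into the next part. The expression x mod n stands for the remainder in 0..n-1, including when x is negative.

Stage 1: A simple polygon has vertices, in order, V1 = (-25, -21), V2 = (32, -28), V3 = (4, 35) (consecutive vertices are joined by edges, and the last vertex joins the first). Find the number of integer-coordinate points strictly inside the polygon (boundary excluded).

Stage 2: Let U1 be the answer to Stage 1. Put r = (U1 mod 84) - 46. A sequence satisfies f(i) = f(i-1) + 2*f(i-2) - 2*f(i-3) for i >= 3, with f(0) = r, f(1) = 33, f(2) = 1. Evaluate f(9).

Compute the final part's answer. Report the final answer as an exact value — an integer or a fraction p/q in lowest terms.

1503

Stage 1: cross terms: (-25*-28 - 32*-21)=1372, (32*35 - 4*-28)=1232, (4*-21 - -25*35)=791; twice the area = |3395| = 3395; area = 3395/2; boundary points = 1 + 7 + 1 = 9; strictly interior points = area - boundary/2 + 1 = 1694; answer 1694
Stage 2: U1 = 1694; r = -32; f(3) = 1*(1) + 2*(33) - 2*(-32) = 131; iterating: f(3)=131, f(4)=67, f(5)=327, f(6)=199, f(7)=719, f(8)=463, f(9)=1503; answer 1503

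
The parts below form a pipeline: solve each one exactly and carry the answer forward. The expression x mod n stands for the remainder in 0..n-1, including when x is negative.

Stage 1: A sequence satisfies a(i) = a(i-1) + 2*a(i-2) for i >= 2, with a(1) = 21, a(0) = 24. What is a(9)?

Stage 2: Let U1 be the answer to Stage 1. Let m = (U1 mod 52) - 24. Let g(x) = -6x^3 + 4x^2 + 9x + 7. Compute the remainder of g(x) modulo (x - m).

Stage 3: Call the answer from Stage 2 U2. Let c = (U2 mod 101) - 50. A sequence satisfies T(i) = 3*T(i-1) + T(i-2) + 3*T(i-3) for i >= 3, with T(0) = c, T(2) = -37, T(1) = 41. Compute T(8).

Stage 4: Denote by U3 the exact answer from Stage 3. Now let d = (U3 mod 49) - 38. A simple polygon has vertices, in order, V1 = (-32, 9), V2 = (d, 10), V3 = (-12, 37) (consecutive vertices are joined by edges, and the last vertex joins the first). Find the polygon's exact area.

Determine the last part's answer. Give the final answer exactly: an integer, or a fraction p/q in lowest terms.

Stage 1: a(2) = 1*(21) + 2*(24) = 69; iterating: a(2)=69, a(3)=111, a(4)=249, a(5)=471, a(6)=969, a(7)=1911, a(8)=3849, a(9)=7671; answer 7671
Stage 2: U1 = 7671; m = 3; remainder = value at the root: -6*(3)^3 + 4*(3)^2 + 9*(3)^1 + 7 = (-162) + (36) + (27) + (7) = -92; answer -92
Stage 3: U2 = -92; c = -41; T(3) = 3*(-37) + 1*(41) + 3*(-41) = -193; iterating: T(3)=-193, T(4)=-493, T(5)=-1783, T(6)=-6421, T(7)=-22525, T(8)=-79345; answer -79345
Stage 4: U3 = -79345; d = -3; cross terms: (-32*10 - -3*9)=-293, (-3*37 - -12*10)=9, (-12*9 - -32*37)=1076; twice the area = |792| = 792; area = 396; answer 396

396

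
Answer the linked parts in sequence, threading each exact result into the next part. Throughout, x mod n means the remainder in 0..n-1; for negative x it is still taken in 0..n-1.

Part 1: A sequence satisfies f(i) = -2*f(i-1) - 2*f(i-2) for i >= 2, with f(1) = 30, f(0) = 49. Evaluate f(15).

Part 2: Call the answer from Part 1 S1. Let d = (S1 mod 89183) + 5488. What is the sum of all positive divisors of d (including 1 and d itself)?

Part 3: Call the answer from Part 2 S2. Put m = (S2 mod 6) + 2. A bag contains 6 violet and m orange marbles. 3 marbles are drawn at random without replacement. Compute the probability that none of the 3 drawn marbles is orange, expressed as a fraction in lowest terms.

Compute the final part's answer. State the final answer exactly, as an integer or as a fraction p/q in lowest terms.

Part 1: f(2) = -2*(30) - 2*(49) = -158; iterating: f(2)=-158, f(3)=256, f(4)=-196, f(5)=-120, f(6)=632, f(7)=-1024, f(8)=784, f(9)=480, f(10)=-2528, f(11)=4096, f(12)=-3136, f(13)=-1920, f(14)=10112, f(15)=-16384; answer -16384
Part 2: S1 = -16384; d = 78287; 78287 = 11^2 * 647; sigma = (1 + 11 + 121) * (1 + 647) = 133 * 648 = 86184; answer 86184
Part 3: S2 = 86184; m = 2; total draws C(8,3) = 56; favorable C(6,3) = 20; P = 5/14; answer 5/14

5/14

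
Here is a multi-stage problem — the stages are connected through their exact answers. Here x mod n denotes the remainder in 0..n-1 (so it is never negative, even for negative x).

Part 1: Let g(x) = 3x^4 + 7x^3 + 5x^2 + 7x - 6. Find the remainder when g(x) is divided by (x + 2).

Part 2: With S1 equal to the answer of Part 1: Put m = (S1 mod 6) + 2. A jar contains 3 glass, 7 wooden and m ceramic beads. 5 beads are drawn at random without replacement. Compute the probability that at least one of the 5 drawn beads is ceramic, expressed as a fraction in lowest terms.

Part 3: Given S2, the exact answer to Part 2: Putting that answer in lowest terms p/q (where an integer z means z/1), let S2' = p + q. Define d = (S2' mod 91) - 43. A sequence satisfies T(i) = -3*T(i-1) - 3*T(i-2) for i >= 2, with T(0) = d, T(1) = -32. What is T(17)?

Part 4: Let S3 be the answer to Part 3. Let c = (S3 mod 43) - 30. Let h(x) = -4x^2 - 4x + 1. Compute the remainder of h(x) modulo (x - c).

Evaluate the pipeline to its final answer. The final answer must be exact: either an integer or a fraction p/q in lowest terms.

Part 1: remainder = value at the root: 3*(-2)^4 + 7*(-2)^3 + 5*(-2)^2 + 7*(-2)^1 - 6 = (48) + (-56) + (20) + (-14) + (-6) = -8; answer -8
Part 2: S1 = -8; m = 6; total draws C(16,5) = 4368; complement C(10,5) = 252; favorable 4368 - 252 = 4116; P = 49/52; answer 49/52
Part 3: S2 = 49/52; threaded value p + q = 101; d = -33; T(2) = -3*(-32) - 3*(-33) = 195; iterating: T(2)=195, T(3)=-489, T(4)=882, T(5)=-1179, T(6)=891, T(7)=864, T(8)=-5265, T(9)=13203, T(10)=-23814, T(11)=31833, T(12)=-24057, T(13)=-23328, T(14)=142155, T(15)=-356481, T(16)=642978, T(17)=-859491; answer -859491
Part 4: S3 = -859491; c = 6; remainder = value at the root: -4*(6)^2 - 4*(6)^1 + 1 = (-144) + (-24) + (1) = -167; answer -167

-167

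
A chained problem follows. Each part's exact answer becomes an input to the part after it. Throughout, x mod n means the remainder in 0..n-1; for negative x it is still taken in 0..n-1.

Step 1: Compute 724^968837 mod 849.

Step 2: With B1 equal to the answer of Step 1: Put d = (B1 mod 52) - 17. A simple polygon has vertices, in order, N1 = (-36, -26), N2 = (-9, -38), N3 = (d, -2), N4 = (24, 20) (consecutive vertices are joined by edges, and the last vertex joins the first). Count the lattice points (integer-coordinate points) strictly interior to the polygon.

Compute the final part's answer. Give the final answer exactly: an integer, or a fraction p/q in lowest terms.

Step 1: squarings mod 849: 724^1=724, 724^2=343, 724^4=487, 724^8=298, 724^16=508, 724^32=817, 724^64=175, 724^128=61, 724^256=325, 724^512=349, 724^1024=394, 724^2048=718, 724^4096=181, 724^8192=499, 724^16384=244, 724^32768=106, 724^65536=199, 724^131072=547, 724^262144=361, 724^524288=424; 724^968837 = 724^1 * 724^4 * 724^128 * 724^2048 * 724^16384 * 724^32768 * 724^131072 * 724^262144 * 724^524288 = 721 (mod 849); answer 721
Step 2: B1 = 721; d = 28; cross terms: (-36*-38 - -9*-26)=1134, (-9*-2 - 28*-38)=1082, (28*20 - 24*-2)=608, (24*-26 - -36*20)=96; twice the area = |2920| = 2920; area = 1460; boundary points = 3 + 1 + 2 + 2 = 8; strictly interior points = area - boundary/2 + 1 = 1457; answer 1457

1457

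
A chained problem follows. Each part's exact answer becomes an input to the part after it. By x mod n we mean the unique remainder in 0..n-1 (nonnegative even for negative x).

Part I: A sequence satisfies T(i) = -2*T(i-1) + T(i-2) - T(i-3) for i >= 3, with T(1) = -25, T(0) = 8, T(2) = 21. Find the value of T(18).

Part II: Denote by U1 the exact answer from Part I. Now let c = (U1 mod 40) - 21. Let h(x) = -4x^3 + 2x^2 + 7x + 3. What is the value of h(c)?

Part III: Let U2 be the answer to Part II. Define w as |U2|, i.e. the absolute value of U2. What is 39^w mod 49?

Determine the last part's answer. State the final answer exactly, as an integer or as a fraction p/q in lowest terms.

4

Part I: T(3) = -2*(21) + 1*(-25) - 1*(8) = -75; iterating: T(3)=-75, T(4)=196, T(5)=-488, T(6)=1247, T(7)=-3178, T(8)=8091, T(9)=-20607, T(10)=52483, T(11)=-133664, T(12)=340418, T(13)=-866983, T(14)=2208048, T(15)=-5623497, T(16)=14322025, T(17)=-36475595, T(18)=92896712; answer 92896712
Part II: U1 = 92896712; c = 11; -4*(11)^3 + 2*(11)^2 + 7*(11)^1 + 3 = (-5324) + (242) + (77) + (3) = -5002; answer -5002
Part III: U2 = -5002; w = 5002; squarings mod 49: 39^1=39, 39^2=2, 39^4=4, 39^8=16, 39^16=11, 39^32=23, 39^64=39, 39^128=2, 39^256=4, 39^512=16, 39^1024=11, 39^2048=23, 39^4096=39; 39^5002 = 39^2 * 39^8 * 39^128 * 39^256 * 39^512 * 39^4096 = 4 (mod 49); answer 4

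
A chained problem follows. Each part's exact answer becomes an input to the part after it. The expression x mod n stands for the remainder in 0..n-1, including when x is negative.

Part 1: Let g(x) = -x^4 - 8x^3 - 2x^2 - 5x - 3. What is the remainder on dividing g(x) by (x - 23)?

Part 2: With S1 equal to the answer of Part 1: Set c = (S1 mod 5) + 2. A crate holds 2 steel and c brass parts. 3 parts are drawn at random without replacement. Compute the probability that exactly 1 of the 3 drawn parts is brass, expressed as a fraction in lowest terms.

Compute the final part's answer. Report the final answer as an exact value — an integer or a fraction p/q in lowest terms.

Part 1: remainder = value at the root: -1*(23)^4 - 8*(23)^3 - 2*(23)^2 - 5*(23)^1 - 3 = (-279841) + (-97336) + (-1058) + (-115) + (-3) = -378353; answer -378353
Part 2: S1 = -378353; c = 4; total draws C(6,3) = 20; favorable C(4,1)*C(2,2) = 4; P = 1/5; answer 1/5

1/5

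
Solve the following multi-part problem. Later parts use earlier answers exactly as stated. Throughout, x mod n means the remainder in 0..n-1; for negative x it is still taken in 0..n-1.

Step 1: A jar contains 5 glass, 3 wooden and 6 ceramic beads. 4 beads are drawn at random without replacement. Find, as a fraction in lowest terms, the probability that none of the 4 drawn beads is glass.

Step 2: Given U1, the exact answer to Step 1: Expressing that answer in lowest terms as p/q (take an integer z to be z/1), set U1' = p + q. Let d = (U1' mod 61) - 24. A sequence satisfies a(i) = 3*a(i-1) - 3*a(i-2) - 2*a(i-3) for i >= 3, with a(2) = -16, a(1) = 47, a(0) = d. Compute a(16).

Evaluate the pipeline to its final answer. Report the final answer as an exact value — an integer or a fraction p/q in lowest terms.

Step 1: total draws C(14,4) = 1001; favorable C(9,4) = 126; P = 18/143; answer 18/143
Step 2: U1 = 18/143; threaded value p + q = 161; d = 15; a(3) = 3*(-16) - 3*(47) - 2*(15) = -219; iterating: a(3)=-219, a(4)=-703, a(5)=-1420, a(6)=-1713, a(7)=527, a(8)=9560, a(9)=30525, a(10)=61841, a(11)=74828, a(12)=-22089, a(13)=-414433, a(14)=-1326688, a(15)=-2692587, a(16)=-3268831; answer -3268831

-3268831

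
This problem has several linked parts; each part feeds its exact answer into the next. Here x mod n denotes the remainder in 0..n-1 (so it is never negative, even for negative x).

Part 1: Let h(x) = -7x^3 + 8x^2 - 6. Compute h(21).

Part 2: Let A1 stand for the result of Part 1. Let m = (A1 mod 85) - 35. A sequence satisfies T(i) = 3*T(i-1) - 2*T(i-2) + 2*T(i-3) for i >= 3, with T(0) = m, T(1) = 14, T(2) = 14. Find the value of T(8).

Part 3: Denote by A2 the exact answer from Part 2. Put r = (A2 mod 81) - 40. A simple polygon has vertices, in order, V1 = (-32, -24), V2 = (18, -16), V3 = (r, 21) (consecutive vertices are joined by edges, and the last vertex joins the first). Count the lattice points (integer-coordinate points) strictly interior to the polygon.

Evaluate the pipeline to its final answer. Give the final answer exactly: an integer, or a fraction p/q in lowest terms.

1008

Part 1: -7*(21)^3 + 8*(21)^2 - 6 = (-64827) + (3528) + (-6) = -61305; answer -61305
Part 2: A1 = -61305; m = 30; T(3) = 3*(14) - 2*(14) + 2*(30) = 74; iterating: T(3)=74, T(4)=222, T(5)=546, T(6)=1342, T(7)=3378, T(8)=8542; answer 8542
Part 3: A2 = 8542; r = -3; cross terms: (-32*-16 - 18*-24)=944, (18*21 - -3*-16)=330, (-3*-24 - -32*21)=744; twice the area = |2018| = 2018; area = 1009; boundary points = 2 + 1 + 1 = 4; strictly interior points = area - boundary/2 + 1 = 1008; answer 1008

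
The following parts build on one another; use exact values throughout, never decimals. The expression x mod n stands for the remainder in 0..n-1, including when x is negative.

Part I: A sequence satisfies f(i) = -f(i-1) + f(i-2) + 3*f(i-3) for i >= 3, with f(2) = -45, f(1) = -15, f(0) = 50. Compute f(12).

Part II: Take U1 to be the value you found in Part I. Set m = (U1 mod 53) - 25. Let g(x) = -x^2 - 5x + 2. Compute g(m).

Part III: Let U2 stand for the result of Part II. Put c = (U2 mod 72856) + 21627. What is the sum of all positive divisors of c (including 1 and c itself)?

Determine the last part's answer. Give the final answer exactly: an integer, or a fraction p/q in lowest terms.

Part I: f(3) = -1*(-45) + 1*(-15) + 3*(50) = 180; iterating: f(3)=180, f(4)=-270, f(5)=315, f(6)=-45, f(7)=-450, f(8)=1350, f(9)=-1935, f(10)=1935, f(11)=180, f(12)=-4050; answer -4050
Part II: U1 = -4050; m = 6; -1*(6)^2 - 5*(6)^1 + 2 = (-36) + (-30) + (2) = -64; answer -64
Part III: U2 = -64; c = 94419; 94419 = 3^3 * 13 * 269; sigma = (1 + 3 + 9 + 27) * (1 + 13) * (1 + 269) = 40 * 14 * 270 = 151200; answer 151200

151200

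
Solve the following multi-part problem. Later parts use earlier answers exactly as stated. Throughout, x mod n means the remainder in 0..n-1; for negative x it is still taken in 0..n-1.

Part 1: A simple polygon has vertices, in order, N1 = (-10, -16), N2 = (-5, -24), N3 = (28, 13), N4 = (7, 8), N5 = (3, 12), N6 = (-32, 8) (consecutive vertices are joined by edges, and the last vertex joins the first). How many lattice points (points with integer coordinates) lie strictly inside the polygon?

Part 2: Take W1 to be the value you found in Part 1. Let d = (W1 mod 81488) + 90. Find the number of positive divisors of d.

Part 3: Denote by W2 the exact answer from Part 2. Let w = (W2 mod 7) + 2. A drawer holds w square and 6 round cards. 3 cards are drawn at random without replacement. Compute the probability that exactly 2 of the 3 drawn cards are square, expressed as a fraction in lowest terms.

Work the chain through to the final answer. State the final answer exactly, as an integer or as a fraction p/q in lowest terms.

3/14

Part 1: cross terms: (-10*-24 - -5*-16)=160, (-5*13 - 28*-24)=607, (28*8 - 7*13)=133, (7*12 - 3*8)=60, (3*8 - -32*12)=408, (-32*-16 - -10*8)=592; twice the area = |1960| = 1960; area = 980; boundary points = 1 + 1 + 1 + 4 + 1 + 2 = 10; strictly interior points = area - boundary/2 + 1 = 976; answer 976
Part 2: W1 = 976; d = 1066; 1066 = 2 * 13 * 41; number of divisors = (1+1) * (1+1) * (1+1) = 8; answer 8
Part 3: W2 = 8; w = 3; total draws C(9,3) = 84; favorable C(3,2)*C(6,1) = 18; P = 3/14; answer 3/14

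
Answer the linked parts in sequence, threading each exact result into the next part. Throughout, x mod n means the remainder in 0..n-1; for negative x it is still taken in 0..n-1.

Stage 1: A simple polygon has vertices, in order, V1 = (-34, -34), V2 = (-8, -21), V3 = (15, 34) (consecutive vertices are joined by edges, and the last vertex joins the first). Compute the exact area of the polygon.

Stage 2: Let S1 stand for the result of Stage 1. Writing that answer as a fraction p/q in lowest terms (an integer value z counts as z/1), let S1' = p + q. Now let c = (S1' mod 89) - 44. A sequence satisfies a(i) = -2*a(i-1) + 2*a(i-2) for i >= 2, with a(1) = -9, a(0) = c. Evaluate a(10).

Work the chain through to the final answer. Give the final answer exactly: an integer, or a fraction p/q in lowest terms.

163008

Stage 1: cross terms: (-34*-21 - -8*-34)=442, (-8*34 - 15*-21)=43, (15*-34 - -34*34)=646; twice the area = |1131| = 1131; area = 1131/2; answer 1131/2
Stage 2: S1 = 1131/2; threaded value p + q = 1133; c = 21; a(2) = -2*(-9) + 2*(21) = 60; iterating: a(2)=60, a(3)=-138, a(4)=396, a(5)=-1068, a(6)=2928, a(7)=-7992, a(8)=21840, a(9)=-59664, a(10)=163008; answer 163008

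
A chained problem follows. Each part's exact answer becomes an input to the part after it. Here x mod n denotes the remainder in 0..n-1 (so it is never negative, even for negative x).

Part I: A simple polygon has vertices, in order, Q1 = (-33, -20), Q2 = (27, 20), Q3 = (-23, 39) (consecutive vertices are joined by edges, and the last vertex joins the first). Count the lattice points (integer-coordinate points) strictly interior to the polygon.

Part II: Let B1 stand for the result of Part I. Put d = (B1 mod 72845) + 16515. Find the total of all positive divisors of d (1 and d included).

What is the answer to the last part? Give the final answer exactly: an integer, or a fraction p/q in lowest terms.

Part I: cross terms: (-33*20 - 27*-20)=-120, (27*39 - -23*20)=1513, (-23*-20 - -33*39)=1747; twice the area = |3140| = 3140; area = 1570; boundary points = 20 + 1 + 1 = 22; strictly interior points = area - boundary/2 + 1 = 1560; answer 1560
Part II: B1 = 1560; d = 18075; 18075 = 3 * 5^2 * 241; sigma = (1 + 3) * (1 + 5 + 25) * (1 + 241) = 4 * 31 * 242 = 30008; answer 30008

30008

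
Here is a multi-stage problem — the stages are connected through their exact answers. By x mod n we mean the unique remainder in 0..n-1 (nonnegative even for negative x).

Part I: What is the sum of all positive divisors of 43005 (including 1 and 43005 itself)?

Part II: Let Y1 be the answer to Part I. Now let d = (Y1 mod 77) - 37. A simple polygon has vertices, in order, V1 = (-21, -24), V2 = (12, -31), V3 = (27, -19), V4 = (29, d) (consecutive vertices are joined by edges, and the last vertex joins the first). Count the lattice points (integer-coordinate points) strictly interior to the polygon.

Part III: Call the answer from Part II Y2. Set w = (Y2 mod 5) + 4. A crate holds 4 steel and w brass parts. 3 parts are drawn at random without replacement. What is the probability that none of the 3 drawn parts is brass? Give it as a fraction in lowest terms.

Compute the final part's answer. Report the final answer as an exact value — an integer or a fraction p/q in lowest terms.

1/21

Part I: 43005 = 3 * 5 * 47 * 61; sigma = (1 + 3) * (1 + 5) * (1 + 47) * (1 + 61) = 4 * 6 * 48 * 62 = 71424; answer 71424
Part II: Y1 = 71424; d = 8; cross terms: (-21*-31 - 12*-24)=939, (12*-19 - 27*-31)=609, (27*8 - 29*-19)=767, (29*-24 - -21*8)=-528; twice the area = |1787| = 1787; area = 1787/2; boundary points = 1 + 3 + 1 + 2 = 7; strictly interior points = area - boundary/2 + 1 = 891; answer 891
Part III: Y2 = 891; w = 5; total draws C(9,3) = 84; favorable C(4,3) = 4; P = 1/21; answer 1/21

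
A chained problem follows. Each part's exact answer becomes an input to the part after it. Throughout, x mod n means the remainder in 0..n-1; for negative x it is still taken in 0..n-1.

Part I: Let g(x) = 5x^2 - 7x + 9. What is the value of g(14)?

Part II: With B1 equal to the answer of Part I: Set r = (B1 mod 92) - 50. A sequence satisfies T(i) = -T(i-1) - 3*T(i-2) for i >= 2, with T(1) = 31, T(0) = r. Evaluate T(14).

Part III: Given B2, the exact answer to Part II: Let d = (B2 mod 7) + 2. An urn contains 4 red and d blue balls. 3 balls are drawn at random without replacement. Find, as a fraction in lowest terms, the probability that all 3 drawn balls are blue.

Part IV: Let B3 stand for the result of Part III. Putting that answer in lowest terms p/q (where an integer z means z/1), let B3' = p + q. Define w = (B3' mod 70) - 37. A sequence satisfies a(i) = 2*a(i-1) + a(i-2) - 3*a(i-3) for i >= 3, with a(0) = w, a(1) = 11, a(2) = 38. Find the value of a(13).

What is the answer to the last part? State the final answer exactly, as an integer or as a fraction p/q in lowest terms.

1345

Part I: 5*(14)^2 - 7*(14)^1 + 9 = (980) + (-98) + (9) = 891; answer 891
Part II: B1 = 891; r = 13; T(2) = -1*(31) - 3*(13) = -70; iterating: T(2)=-70, T(3)=-23, T(4)=233, T(5)=-164, T(6)=-535, T(7)=1027, T(8)=578, T(9)=-3659, T(10)=1925, T(11)=9052, T(12)=-14827, T(13)=-12329, T(14)=56810; answer 56810
Part III: B2 = 56810; d = 7; total draws C(11,3) = 165; favorable C(7,3) = 35; P = 7/33; answer 7/33
Part IV: B3 = 7/33; threaded value p + q = 40; w = 3; a(3) = 2*(38) + 1*(11) - 3*(3) = 78; iterating: a(3)=78, a(4)=161, a(5)=286, a(6)=499, a(7)=801, a(8)=1243, a(9)=1790, a(10)=2420, a(11)=2901, a(12)=2852, a(13)=1345; answer 1345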